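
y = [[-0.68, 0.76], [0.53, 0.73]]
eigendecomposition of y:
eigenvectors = [[-0.95,-0.42], [0.31,-0.91]]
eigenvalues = [-0.92, 0.97]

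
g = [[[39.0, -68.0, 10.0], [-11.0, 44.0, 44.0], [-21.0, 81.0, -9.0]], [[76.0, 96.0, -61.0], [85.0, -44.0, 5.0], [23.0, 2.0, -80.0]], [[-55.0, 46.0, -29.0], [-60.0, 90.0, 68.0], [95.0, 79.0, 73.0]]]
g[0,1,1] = 44.0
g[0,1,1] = 44.0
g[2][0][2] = -29.0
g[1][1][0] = 85.0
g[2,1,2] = 68.0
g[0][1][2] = 44.0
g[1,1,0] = 85.0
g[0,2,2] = -9.0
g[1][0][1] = 96.0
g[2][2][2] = 73.0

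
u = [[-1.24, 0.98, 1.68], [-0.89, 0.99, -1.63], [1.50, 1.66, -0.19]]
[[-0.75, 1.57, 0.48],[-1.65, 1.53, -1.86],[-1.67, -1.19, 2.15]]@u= [[0.25, 1.62, -3.91],[-2.11, -3.19, -4.91],[6.35, 0.75, -1.27]]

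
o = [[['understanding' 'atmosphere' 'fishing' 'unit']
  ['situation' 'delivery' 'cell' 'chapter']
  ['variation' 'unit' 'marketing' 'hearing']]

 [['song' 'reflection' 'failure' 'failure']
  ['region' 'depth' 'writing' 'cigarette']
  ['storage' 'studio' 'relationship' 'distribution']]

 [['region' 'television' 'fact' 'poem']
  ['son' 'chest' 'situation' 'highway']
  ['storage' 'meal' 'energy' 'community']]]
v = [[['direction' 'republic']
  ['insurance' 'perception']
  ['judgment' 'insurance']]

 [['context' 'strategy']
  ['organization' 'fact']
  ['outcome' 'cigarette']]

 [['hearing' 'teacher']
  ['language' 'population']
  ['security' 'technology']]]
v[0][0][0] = 'direction'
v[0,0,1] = 'republic'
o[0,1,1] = 'delivery'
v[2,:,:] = [['hearing', 'teacher'], ['language', 'population'], ['security', 'technology']]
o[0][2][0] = 'variation'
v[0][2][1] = 'insurance'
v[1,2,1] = 'cigarette'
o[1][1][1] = 'depth'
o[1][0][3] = 'failure'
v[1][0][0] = 'context'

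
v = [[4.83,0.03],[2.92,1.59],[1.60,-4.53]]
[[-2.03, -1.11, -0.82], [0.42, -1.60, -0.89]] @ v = [[-14.36, 1.89],[-4.07, 1.50]]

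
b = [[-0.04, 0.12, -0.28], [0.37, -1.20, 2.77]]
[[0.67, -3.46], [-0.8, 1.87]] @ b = [[-1.31,  4.23,  -9.77], [0.72,  -2.34,  5.4]]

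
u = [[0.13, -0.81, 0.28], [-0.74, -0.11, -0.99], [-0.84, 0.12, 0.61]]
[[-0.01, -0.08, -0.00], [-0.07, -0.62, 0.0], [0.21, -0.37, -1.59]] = u @ [[-0.13, 0.59, 1.22], [0.05, 0.25, -0.11], [0.16, 0.16, -0.9]]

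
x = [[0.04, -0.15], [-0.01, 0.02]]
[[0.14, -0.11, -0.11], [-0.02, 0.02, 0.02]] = x @[[-0.03, -0.57, -0.97],[-0.92, 0.6, 0.50]]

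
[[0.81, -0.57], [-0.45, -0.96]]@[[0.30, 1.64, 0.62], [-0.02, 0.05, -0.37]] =[[0.25,1.30,0.71], [-0.12,-0.79,0.08]]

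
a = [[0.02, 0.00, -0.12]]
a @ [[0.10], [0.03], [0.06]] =[[-0.01]]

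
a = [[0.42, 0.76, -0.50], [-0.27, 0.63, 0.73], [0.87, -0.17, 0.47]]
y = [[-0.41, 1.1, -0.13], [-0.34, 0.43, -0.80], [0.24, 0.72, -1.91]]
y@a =[[-0.58, 0.40, 0.95], [-0.95, 0.15, 0.11], [-1.76, 0.96, -0.49]]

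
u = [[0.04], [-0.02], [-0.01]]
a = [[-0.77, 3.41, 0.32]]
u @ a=[[-0.03, 0.14, 0.01], [0.02, -0.07, -0.01], [0.01, -0.03, -0.00]]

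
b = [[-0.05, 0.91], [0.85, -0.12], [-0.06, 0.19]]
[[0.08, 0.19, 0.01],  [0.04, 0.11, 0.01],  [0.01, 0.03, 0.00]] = b@[[0.06, 0.16, 0.01],[0.09, 0.22, 0.01]]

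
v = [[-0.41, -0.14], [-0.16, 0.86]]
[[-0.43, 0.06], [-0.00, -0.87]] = v@[[0.98, 0.18], [0.18, -0.98]]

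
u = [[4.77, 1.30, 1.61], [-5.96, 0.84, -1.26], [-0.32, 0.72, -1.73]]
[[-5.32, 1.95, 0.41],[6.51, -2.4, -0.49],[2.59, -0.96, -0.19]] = u @[[-0.79,0.29,0.06], [0.32,-0.12,-0.02], [-1.22,0.45,0.09]]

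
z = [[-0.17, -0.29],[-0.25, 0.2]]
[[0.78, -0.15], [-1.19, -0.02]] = z @[[1.79,0.34], [-3.73,0.32]]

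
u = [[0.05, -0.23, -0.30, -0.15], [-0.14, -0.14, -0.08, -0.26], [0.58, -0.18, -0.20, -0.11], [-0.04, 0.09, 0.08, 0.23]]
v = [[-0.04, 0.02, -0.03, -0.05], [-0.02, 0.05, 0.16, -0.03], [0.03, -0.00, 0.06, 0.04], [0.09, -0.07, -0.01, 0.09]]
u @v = [[-0.02,-0.0,-0.05,-0.02], [-0.02,0.01,-0.02,-0.02], [-0.04,0.01,-0.06,-0.04], [0.02,-0.01,0.02,0.02]]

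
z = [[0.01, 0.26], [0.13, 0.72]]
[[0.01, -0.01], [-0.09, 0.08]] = z @ [[-1.19, 1.06], [0.09, -0.08]]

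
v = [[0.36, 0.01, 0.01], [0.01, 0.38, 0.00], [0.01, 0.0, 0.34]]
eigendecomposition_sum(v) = [[0.06, -0.01, -0.12],[-0.01, 0.0, 0.03],[-0.12, 0.03, 0.28]] + [[0.24, -0.12, 0.12], [-0.12, 0.06, -0.06], [0.12, -0.06, 0.06]] + [[0.06, 0.14, 0.01], [0.14, 0.32, 0.03], [0.01, 0.03, 0.00]]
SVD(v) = [[-0.41, 0.82, -0.41],[-0.91, -0.41, 0.09],[-0.09, 0.41, 0.91]] @ diag([0.3844948974278319, 0.36000000000000015, 0.3355051025721683]) @ [[-0.41,-0.91,-0.09],  [0.82,-0.41,0.41],  [-0.41,0.09,0.91]]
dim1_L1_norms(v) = [0.38, 0.39, 0.35]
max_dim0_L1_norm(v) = 0.39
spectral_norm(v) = 0.38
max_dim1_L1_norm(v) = 0.39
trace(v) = 1.08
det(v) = 0.05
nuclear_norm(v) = 1.08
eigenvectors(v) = [[0.41, -0.82, -0.41], [-0.09, 0.41, -0.91], [-0.91, -0.41, -0.09]]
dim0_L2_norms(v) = [0.36, 0.38, 0.34]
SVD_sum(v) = [[0.06, 0.14, 0.01],[0.14, 0.32, 0.03],[0.01, 0.03, 0.00]] + [[0.24, -0.12, 0.12], [-0.12, 0.06, -0.06], [0.12, -0.06, 0.06]] + [[0.06, -0.01, -0.12], [-0.01, 0.0, 0.03], [-0.12, 0.03, 0.28]]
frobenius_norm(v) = 0.62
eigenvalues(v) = [0.34, 0.36, 0.38]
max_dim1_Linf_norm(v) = 0.38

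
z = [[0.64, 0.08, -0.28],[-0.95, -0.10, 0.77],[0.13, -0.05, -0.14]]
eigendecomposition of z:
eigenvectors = [[(-0.6+0j), (-0.19+0.08j), -0.19-0.08j], [0.77+0.00j, (0.92+0j), 0.92-0.00j], [(-0.2+0j), (-0.15+0.31j), -0.15-0.31j]]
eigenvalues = [(0.45+0j), (-0.02+0.18j), (-0.02-0.18j)]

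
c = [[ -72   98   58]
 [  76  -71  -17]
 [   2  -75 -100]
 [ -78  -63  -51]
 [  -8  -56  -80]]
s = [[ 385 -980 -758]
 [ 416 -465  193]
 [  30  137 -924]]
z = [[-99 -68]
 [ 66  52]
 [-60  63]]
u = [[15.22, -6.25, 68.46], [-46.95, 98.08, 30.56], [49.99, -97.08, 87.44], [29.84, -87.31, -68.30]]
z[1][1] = 52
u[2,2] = 87.44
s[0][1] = -980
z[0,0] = -99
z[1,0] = 66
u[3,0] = 29.84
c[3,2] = -51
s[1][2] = 193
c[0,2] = 58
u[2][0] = 49.99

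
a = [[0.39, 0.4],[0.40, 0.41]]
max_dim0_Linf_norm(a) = 0.41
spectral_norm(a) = 0.80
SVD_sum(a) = [[0.39, 0.40], [0.40, 0.41]] + [[-0.0, 0.00], [0.0, -0.0]]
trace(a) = 0.80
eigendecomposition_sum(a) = [[-0.00, 0.00], [0.0, -0.0]] + [[0.39, 0.4], [0.4, 0.41]]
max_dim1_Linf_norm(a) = 0.41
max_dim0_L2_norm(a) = 0.57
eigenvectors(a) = [[-0.72, -0.70], [0.7, -0.72]]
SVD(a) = [[-0.7, -0.72],  [-0.72, 0.70]] @ diag([0.8001249804748511, 0.00012498047485120638]) @ [[-0.7, -0.72], [0.72, -0.70]]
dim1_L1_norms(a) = [0.79, 0.81]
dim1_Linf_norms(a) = [0.4, 0.41]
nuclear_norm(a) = 0.80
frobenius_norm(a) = 0.80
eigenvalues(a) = [-0.0, 0.8]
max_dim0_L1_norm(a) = 0.81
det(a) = -0.00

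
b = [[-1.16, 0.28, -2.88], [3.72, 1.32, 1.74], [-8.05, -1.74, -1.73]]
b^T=[[-1.16, 3.72, -8.05], [0.28, 1.32, -1.74], [-2.88, 1.74, -1.73]]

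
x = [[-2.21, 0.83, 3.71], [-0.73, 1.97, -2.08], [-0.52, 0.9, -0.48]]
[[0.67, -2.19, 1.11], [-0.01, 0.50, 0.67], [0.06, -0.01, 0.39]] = x@ [[-0.21, 0.37, -0.41], [-0.02, -0.00, 0.20], [0.06, -0.37, 0.01]]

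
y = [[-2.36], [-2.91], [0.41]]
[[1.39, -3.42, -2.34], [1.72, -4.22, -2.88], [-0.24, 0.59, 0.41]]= y @ [[-0.59, 1.45, 0.99]]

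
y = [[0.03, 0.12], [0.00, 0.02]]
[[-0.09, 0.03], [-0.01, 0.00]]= y @ [[-0.18, 0.24], [-0.69, 0.16]]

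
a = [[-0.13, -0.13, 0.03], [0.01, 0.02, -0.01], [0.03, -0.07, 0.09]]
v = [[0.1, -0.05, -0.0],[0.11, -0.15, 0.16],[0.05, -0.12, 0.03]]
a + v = [[-0.03, -0.18, 0.03], [0.12, -0.13, 0.15], [0.08, -0.19, 0.12]]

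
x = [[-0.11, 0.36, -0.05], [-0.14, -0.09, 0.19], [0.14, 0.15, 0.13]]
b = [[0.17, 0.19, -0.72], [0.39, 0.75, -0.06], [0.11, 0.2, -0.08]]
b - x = [[0.28, -0.17, -0.67],[0.53, 0.84, -0.25],[-0.03, 0.05, -0.21]]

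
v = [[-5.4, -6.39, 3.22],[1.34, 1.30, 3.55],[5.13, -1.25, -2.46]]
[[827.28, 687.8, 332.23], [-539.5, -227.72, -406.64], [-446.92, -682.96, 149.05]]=v@[[-138.52, -138.60, -25.94], [-52.88, 2.98, -69.95], [-80.32, -12.92, -79.14]]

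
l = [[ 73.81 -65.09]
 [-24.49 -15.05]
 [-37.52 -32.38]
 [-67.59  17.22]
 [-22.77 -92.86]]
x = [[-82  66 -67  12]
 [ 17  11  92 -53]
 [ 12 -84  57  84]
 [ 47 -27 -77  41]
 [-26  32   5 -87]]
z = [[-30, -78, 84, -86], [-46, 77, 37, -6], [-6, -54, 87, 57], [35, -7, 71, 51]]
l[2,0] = -37.52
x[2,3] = 84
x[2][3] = 84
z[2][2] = 87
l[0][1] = -65.09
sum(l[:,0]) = -78.56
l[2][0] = -37.52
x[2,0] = 12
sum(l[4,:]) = -115.63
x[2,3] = 84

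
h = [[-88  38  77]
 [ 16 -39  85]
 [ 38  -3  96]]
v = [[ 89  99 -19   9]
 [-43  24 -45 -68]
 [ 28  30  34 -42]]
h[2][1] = -3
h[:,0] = [-88, 16, 38]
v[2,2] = 34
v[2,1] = 30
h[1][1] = -39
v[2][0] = 28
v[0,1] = 99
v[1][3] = -68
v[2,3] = -42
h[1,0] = 16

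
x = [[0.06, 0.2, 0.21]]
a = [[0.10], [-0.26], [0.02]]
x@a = [[-0.04]]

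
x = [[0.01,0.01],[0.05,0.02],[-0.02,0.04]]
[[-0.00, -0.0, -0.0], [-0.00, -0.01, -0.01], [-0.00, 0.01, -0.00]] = x @ [[-0.03, -0.23, -0.07],  [-0.03, 0.16, -0.11]]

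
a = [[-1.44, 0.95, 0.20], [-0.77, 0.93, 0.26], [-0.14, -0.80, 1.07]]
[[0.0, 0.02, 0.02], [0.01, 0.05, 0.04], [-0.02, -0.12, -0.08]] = a @[[0.01,  0.05,  0.03], [0.02,  0.10,  0.07], [-0.00,  -0.03,  -0.02]]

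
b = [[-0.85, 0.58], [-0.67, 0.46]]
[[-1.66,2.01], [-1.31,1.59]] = b@[[1.88, -0.96], [-0.1, 2.06]]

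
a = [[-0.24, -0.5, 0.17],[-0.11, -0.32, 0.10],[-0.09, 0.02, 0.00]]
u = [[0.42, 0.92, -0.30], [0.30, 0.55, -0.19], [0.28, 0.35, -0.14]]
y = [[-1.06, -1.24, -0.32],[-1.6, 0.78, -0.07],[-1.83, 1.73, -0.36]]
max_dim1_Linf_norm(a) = 0.5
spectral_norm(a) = 0.68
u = y @ a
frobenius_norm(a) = 0.69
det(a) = -0.00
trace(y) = -0.64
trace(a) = -0.56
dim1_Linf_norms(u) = [0.92, 0.55, 0.35]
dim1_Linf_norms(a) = [0.5, 0.32, 0.09]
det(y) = 1.15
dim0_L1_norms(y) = [4.49, 3.75, 0.75]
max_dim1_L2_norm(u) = 1.05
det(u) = -0.00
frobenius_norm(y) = 3.52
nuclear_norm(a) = 0.78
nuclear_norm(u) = 1.43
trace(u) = 0.83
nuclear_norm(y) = 5.00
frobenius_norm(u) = 1.33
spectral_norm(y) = 3.07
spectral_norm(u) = 1.32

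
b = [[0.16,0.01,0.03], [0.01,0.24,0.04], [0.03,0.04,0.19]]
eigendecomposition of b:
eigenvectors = [[-0.22,-0.79,0.57],  [-0.83,-0.16,-0.54],  [-0.51,0.59,0.62]]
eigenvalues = [0.27, 0.14, 0.18]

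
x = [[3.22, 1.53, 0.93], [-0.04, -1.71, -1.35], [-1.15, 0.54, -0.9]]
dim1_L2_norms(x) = [3.68, 2.18, 1.56]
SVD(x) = [[-0.91, -0.21, 0.36], [0.33, -0.89, 0.31], [0.26, 0.4, 0.88]] @ diag([4.008258577356757, 1.9103893072288078, 1.0152713291883275]) @ [[-0.81, -0.45, -0.38],  [-0.58, 0.74, 0.34],  [0.13, 0.49, -0.86]]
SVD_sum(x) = [[2.94, 1.65, 1.38], [-1.06, -0.60, -0.50], [-0.83, -0.46, -0.39]] + [[0.23, -0.30, -0.14], [0.98, -1.27, -0.58], [-0.44, 0.56, 0.26]] + [[0.05, 0.18, -0.31], [0.04, 0.15, -0.27], [0.11, 0.44, -0.77]]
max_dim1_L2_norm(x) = 3.68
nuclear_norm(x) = 6.93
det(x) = 7.77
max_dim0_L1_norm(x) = 4.41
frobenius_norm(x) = 4.55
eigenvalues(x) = [(3.07+0j), (-1.23+1.01j), (-1.23-1.01j)]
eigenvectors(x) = [[0.96+0.00j, 0.22-0.07j, 0.22+0.07j],[(0.07+0j), -0.75+0.00j, (-0.75-0j)],[(-0.27+0j), (0.26+0.56j), (0.26-0.56j)]]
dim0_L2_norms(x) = [3.42, 2.36, 1.87]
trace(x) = 0.61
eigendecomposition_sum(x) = [[3.10-0.00j, 1.03+0.00j, (0.37+0j)], [(0.22-0j), 0.07+0.00j, (0.03+0j)], [-0.87+0.00j, -0.29-0.00j, -0.10+0.00j]] + [[0.06+0.06j, 0.25-0.12j, (0.28+0.18j)],[-0.13-0.25j, (-0.89+0.14j), -0.69-0.85j],[-0.14+0.18j, 0.41+0.62j, (-0.4+0.81j)]] + [[(0.06-0.06j), (0.25+0.12j), (0.28-0.18j)], [(-0.13+0.25j), (-0.89-0.14j), (-0.69+0.85j)], [-0.14-0.18j, (0.41-0.62j), -0.40-0.81j]]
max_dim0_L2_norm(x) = 3.42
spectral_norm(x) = 4.01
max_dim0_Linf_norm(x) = 3.22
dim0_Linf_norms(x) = [3.22, 1.71, 1.35]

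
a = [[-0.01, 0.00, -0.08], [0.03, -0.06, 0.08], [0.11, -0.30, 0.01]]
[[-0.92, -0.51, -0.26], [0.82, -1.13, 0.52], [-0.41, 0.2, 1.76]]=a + [[-0.91, -0.51, -0.18], [0.79, -1.07, 0.44], [-0.52, 0.5, 1.75]]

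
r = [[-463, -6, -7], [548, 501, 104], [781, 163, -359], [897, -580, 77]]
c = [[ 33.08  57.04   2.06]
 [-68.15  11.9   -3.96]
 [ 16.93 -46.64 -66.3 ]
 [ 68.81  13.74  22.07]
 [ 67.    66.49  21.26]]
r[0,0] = -463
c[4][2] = 21.26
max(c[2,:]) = 16.93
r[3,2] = 77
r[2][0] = 781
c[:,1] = [57.04, 11.9, -46.64, 13.74, 66.49]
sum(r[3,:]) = 394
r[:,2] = [-7, 104, -359, 77]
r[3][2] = 77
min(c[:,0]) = -68.15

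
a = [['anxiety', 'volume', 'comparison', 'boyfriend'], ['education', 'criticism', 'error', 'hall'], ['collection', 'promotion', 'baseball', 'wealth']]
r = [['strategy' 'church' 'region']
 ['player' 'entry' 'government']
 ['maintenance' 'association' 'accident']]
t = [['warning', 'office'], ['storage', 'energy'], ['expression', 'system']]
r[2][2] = 'accident'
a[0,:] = ['anxiety', 'volume', 'comparison', 'boyfriend']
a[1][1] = 'criticism'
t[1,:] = ['storage', 'energy']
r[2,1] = 'association'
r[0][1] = 'church'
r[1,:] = ['player', 'entry', 'government']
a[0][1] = 'volume'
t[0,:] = ['warning', 'office']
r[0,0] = 'strategy'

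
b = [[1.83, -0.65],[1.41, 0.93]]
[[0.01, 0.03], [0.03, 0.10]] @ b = [[0.06, 0.02], [0.20, 0.07]]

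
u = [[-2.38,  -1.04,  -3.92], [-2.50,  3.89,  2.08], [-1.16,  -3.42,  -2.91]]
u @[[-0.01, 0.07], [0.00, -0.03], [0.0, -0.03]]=[[0.02, -0.02], [0.02, -0.35], [0.01, 0.11]]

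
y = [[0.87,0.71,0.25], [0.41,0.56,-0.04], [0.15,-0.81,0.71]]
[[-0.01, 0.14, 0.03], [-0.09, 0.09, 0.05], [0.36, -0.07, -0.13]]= y @ [[0.01, 0.12, -0.09], [-0.15, 0.07, 0.15], [0.34, -0.05, 0.01]]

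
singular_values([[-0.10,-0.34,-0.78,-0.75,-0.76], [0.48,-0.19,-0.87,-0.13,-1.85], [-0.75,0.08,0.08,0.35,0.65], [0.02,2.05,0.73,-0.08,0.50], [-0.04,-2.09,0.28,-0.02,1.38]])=[3.05, 2.88, 0.82, 0.74, 0.0]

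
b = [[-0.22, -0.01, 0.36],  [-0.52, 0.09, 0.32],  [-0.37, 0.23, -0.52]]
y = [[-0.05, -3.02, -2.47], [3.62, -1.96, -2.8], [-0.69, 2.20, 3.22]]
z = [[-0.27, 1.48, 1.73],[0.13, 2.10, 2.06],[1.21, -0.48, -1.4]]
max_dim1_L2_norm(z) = 2.94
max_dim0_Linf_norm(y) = 3.62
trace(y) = 1.21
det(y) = 13.04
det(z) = -0.02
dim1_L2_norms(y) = [3.9, 4.98, 3.96]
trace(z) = 0.43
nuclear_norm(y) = 10.33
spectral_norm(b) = 0.73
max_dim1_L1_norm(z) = 4.29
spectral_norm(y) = 6.91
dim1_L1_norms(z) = [3.48, 4.29, 3.09]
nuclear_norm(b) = 1.43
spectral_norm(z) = 3.99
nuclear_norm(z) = 5.28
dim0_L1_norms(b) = [1.11, 0.33, 1.2]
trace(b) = -0.65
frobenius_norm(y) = 7.46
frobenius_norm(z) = 4.19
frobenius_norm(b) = 1.01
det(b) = -0.00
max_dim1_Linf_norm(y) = 3.62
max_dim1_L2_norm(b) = 0.68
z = b @ y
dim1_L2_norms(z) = [2.29, 2.94, 1.91]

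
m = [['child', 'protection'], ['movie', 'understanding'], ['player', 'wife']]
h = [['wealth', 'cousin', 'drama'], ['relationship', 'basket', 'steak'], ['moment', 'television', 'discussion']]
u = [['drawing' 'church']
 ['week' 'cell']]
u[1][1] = 'cell'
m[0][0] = 'child'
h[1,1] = 'basket'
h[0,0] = 'wealth'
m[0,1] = 'protection'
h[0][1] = 'cousin'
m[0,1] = 'protection'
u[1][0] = 'week'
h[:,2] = ['drama', 'steak', 'discussion']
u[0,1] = 'church'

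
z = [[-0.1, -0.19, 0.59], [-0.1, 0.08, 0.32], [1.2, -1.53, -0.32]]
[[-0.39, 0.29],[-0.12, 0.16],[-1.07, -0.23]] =z @ [[-0.66, -0.13], [0.32, -0.05], [-0.67, 0.46]]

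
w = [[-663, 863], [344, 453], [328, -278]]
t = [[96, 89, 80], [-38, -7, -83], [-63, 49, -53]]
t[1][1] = -7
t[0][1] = 89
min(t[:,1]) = -7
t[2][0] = -63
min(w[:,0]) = -663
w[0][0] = -663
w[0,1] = 863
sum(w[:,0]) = 9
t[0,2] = 80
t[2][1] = 49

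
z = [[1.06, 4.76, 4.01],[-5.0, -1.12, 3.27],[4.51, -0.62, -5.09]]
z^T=[[1.06, -5.0, 4.51], [4.76, -1.12, -0.62], [4.01, 3.27, -5.09]]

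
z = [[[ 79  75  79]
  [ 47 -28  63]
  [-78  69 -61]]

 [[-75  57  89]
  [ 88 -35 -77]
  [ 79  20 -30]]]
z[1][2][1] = 20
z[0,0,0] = 79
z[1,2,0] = 79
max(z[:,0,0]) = 79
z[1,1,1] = -35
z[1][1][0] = 88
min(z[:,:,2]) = -77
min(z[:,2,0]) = -78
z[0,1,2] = 63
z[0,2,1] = 69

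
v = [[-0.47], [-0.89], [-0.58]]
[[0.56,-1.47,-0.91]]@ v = [[1.57]]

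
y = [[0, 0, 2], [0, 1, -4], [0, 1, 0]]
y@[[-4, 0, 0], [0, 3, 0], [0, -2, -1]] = [[0, -4, -2], [0, 11, 4], [0, 3, 0]]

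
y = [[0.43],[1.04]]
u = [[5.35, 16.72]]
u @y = [[19.69]]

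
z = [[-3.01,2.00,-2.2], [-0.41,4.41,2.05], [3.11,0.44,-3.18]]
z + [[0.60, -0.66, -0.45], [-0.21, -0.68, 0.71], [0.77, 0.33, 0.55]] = [[-2.41, 1.34, -2.65], [-0.62, 3.73, 2.76], [3.88, 0.77, -2.63]]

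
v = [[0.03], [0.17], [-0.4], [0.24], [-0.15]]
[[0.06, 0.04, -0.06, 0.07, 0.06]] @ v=[[0.04]]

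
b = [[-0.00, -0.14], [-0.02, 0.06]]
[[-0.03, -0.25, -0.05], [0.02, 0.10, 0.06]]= b@ [[-0.17, 0.36, -1.78], [0.20, 1.81, 0.39]]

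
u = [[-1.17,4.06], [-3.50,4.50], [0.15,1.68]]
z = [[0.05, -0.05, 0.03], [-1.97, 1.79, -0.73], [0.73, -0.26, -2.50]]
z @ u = [[0.12, 0.03], [-4.07, -1.17], [-0.32, -2.41]]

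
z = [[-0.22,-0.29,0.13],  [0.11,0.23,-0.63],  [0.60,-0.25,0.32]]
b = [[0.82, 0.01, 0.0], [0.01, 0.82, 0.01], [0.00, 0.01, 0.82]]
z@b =[[-0.18, -0.24, 0.1], [0.09, 0.18, -0.51], [0.49, -0.2, 0.26]]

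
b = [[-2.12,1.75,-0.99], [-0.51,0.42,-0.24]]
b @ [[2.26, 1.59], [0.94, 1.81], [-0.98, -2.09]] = [[-2.18,1.87], [-0.52,0.45]]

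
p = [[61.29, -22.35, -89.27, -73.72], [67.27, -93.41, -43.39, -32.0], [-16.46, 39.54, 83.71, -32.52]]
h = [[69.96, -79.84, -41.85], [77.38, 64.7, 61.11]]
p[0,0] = 61.29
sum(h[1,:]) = 203.19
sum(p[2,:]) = 74.26999999999998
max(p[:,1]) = 39.54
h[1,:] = [77.38, 64.7, 61.11]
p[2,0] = -16.46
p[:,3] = [-73.72, -32.0, -32.52]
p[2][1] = 39.54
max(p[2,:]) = 83.71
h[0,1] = -79.84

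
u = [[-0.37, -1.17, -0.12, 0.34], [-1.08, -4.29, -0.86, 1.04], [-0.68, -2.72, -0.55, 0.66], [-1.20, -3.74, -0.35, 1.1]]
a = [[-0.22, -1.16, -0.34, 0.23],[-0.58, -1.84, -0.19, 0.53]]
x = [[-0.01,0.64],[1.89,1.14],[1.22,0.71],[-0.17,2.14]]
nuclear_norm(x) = 4.73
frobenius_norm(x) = 3.45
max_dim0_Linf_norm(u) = 4.29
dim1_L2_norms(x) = [0.64, 2.21, 1.41, 2.15]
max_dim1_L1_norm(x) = 3.03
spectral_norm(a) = 2.35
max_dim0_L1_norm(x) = 4.63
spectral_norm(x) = 2.95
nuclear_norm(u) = 7.37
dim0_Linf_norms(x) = [1.89, 2.14]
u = x @ a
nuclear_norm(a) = 2.59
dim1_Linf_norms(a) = [1.16, 1.84]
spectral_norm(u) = 6.94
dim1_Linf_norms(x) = [0.64, 1.89, 1.22, 2.14]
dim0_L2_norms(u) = [1.79, 6.42, 1.09, 1.69]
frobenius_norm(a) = 2.37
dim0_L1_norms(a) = [0.8, 3.0, 0.53, 0.76]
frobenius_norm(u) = 6.96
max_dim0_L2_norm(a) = 2.18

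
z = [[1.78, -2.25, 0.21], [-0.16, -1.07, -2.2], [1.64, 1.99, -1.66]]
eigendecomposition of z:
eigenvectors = [[(0.94+0j),  (-0.16+0.29j),  (-0.16-0.29j)], [-0.22+0.00j,  (0.13+0.61j),  (0.13-0.61j)], [(0.27+0j),  0.71+0.00j,  0.71-0.00j]]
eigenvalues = [(2.37+0j), (-1.66+2.39j), (-1.66-2.39j)]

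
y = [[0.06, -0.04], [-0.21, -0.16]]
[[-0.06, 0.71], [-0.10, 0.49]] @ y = [[-0.15, -0.11], [-0.11, -0.07]]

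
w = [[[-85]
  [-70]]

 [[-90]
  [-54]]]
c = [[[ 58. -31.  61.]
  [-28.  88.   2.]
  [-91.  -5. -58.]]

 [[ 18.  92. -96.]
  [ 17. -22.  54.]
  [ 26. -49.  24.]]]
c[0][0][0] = 58.0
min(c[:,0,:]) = -96.0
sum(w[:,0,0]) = -175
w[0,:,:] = [[-85], [-70]]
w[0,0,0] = -85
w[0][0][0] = -85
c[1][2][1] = -49.0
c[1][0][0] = 18.0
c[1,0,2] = -96.0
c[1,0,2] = -96.0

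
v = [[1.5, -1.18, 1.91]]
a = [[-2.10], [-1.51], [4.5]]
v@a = [[7.23]]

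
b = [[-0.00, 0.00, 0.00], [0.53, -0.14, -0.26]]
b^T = [[-0.0,0.53], [0.0,-0.14], [0.0,-0.26]]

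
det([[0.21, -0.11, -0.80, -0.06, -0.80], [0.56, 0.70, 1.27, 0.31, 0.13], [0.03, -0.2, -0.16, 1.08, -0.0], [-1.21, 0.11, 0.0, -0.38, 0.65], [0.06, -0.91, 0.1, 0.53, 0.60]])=-0.275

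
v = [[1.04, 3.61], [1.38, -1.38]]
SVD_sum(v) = [[0.56,3.68], [-0.17,-1.15]] + [[0.48, -0.07], [1.55, -0.23]]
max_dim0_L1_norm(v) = 4.99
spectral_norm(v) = 3.90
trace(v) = -0.34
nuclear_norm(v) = 5.55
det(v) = -6.42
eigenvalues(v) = [2.37, -2.71]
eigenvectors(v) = [[0.94, -0.69],[0.35, 0.72]]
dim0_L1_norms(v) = [2.42, 4.99]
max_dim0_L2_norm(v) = 3.86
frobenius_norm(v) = 4.23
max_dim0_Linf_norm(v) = 3.61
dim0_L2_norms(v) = [1.73, 3.86]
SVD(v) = [[-0.95, 0.3], [0.3, 0.95]] @ diag([3.9008123429418533, 1.6450419645566767]) @ [[-0.15, -0.99], [0.99, -0.15]]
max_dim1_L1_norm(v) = 4.65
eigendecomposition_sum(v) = [[1.75, 1.68], [0.64, 0.62]] + [[-0.71, 1.93],[0.74, -2.0]]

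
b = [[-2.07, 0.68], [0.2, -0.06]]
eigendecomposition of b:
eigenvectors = [[-1.0,-0.31],[0.1,-0.95]]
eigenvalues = [-2.14, 0.01]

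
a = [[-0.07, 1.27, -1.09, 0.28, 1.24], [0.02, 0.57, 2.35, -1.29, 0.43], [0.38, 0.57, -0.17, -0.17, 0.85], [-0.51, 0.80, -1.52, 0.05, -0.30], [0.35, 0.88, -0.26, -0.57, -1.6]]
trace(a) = -1.22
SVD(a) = [[-0.4, -0.66, 0.31, -0.06, 0.55], [0.77, -0.3, 0.46, 0.33, -0.02], [-0.05, -0.42, 0.18, -0.56, -0.69], [-0.49, 0.05, 0.36, 0.66, -0.43], [-0.06, 0.55, 0.73, -0.37, 0.16]] @ diag([3.2615595554740007, 2.3122465641264367, 2.006468970295366, 0.6772390351083507, 0.22776007847975335]) @ [[0.08, -0.16, 0.92, -0.33, 0.01], [0.02, -0.31, -0.05, -0.02, -0.95], [0.06, 0.84, -0.02, -0.46, -0.27], [-0.99, -0.01, 0.03, -0.14, -0.02], [-0.11, 0.41, 0.38, 0.81, -0.17]]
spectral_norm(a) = 3.26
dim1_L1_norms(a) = [3.95, 4.66, 2.14, 3.18, 3.66]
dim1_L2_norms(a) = [2.1, 2.77, 1.12, 1.82, 1.96]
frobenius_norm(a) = 4.53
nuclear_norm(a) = 8.49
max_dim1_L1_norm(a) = 4.66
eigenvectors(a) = [[0.41+0.00j,(-0.66+0j),-0.66-0.00j,(-0.64+0j),(-0.18+0j)], [(0.79+0j),(0.18-0.33j),0.18+0.33j,-0.03+0.00j,-0.29+0.00j], [0.38+0.00j,-0.18+0.09j,(-0.18-0.09j),-0.25+0.00j,-0.37+0.00j], [-0.11+0.00j,-0.47-0.36j,(-0.47+0.36j),-0.29+0.00j,(-0.84+0j)], [0.22+0.00j,0.05-0.16j,(0.05+0.16j),0.67+0.00j,0.21+0.00j]]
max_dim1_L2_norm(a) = 2.77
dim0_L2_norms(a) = [0.73, 1.92, 3.02, 1.45, 2.26]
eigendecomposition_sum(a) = [[(0.27-0j),(0.45+0j),0.60+0.00j,-0.41+0.00j,0.32-0.00j], [0.53-0.00j,0.88+0.00j,(1.17+0j),-0.79+0.00j,(0.63-0j)], [0.25-0.00j,(0.42+0j),(0.56+0j),-0.38+0.00j,0.30-0.00j], [(-0.07+0j),(-0.12-0j),(-0.16+0j),0.11+0.00j,(-0.09+0j)], [0.15-0.00j,(0.25+0j),(0.33+0j),-0.22+0.00j,(0.18-0j)]] + [[(0.07+0.58j), (0.73-0.09j), -1.36-0.61j, 0.26+0.29j, -0.30+0.44j],[(-0.3-0.12j), (-0.15+0.39j), (0.67-0.5j), -0.21+0.05j, -0.13-0.27j],[0.10+0.15j, (0.19-0.12j), (-0.46+0.01j), 0.11+0.04j, (-0.02+0.16j)],[(-0.27+0.45j), 0.57+0.33j, (-0.64-1.17j), 0.03+0.35j, -0.45+0.15j],[-0.15-0.02j, (-0.03+0.19j), 0.24-0.29j, -0.09+0.04j, -0.09-0.10j]] + [[(0.07-0.58j), (0.73+0.09j), (-1.36+0.61j), 0.26-0.29j, (-0.3-0.44j)], [(-0.3+0.12j), -0.15-0.39j, 0.67+0.50j, -0.21-0.05j, -0.13+0.27j], [0.10-0.15j, 0.19+0.12j, -0.46-0.01j, 0.11-0.04j, -0.02-0.16j], [(-0.27-0.45j), 0.57-0.33j, (-0.64+1.17j), 0.03-0.35j, (-0.45-0.15j)], [-0.15+0.02j, (-0.03-0.19j), (0.24+0.29j), -0.09-0.04j, -0.09+0.10j]] + [[(-0.55+0j), (-0.67-0j), (1.16-0j), (0.21+0j), 1.51+0.00j], [(-0.02+0j), -0.03-0.00j, 0.05-0.00j, 0.01+0.00j, 0.06+0.00j], [(-0.21+0j), (-0.26-0j), (0.45-0j), (0.08+0j), (0.59+0j)], [-0.24+0.00j, (-0.3-0j), 0.52-0.00j, 0.09+0.00j, (0.68+0j)], [(0.58-0j), (0.71+0j), -1.22+0.00j, -0.22-0.00j, -1.60-0.00j]] + [[0.07-0.00j, (0.02+0j), -0.13-0.00j, (-0.05-0j), 0.00-0.00j], [(0.12-0j), 0.03+0.00j, -0.21-0.00j, (-0.08-0j), 0.00-0.00j], [(0.15-0j), 0.03+0.00j, -0.26-0.00j, -0.10-0.00j, (0.01-0j)], [0.34-0.00j, 0.07+0.00j, (-0.59-0j), (-0.22-0j), 0.01-0.00j], [(-0.08+0j), -0.02-0.00j, 0.15+0.00j, (0.05+0j), (-0+0j)]]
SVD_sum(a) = [[-0.10, 0.21, -1.21, 0.44, -0.01], [0.20, -0.41, 2.33, -0.84, 0.02], [-0.01, 0.03, -0.14, 0.05, -0.00], [-0.12, 0.26, -1.48, 0.53, -0.02], [-0.01, 0.03, -0.17, 0.06, -0.0]] + [[-0.03, 0.47, 0.08, 0.03, 1.44], [-0.02, 0.21, 0.04, 0.01, 0.65], [-0.02, 0.30, 0.05, 0.02, 0.91], [0.0, -0.03, -0.01, -0.00, -0.1], [0.03, -0.4, -0.07, -0.02, -1.21]] + [[0.04, 0.53, -0.01, -0.29, -0.17],[0.06, 0.77, -0.02, -0.42, -0.24],[0.02, 0.30, -0.01, -0.17, -0.10],[0.05, 0.62, -0.01, -0.34, -0.19],[0.09, 1.23, -0.03, -0.67, -0.39]] + [[0.04,0.0,-0.00,0.01,0.00], [-0.22,-0.00,0.01,-0.03,-0.00], [0.37,0.00,-0.01,0.05,0.01], [-0.44,-0.01,0.01,-0.06,-0.01], [0.25,0.00,-0.01,0.04,0.0]] + [[-0.01,  0.05,  0.05,  0.1,  -0.02], [0.0,  -0.00,  -0.00,  -0.00,  0.0], [0.02,  -0.06,  -0.06,  -0.13,  0.03], [0.01,  -0.04,  -0.04,  -0.08,  0.02], [-0.00,  0.01,  0.01,  0.03,  -0.01]]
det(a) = 2.33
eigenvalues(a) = [(2+0j), (-0.6+1.22j), (-0.6-1.22j), (-1.63+0j), (-0.39+0j)]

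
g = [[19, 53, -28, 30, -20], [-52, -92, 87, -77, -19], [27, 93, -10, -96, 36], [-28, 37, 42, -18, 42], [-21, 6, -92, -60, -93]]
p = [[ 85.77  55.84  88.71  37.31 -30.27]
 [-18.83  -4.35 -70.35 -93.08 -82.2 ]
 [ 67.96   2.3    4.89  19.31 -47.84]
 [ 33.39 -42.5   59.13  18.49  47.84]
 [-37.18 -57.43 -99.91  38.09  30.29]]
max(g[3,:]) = 42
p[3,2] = 59.13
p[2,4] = -47.84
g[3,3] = -18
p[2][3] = 19.31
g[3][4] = 42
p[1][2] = -70.35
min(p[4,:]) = -99.91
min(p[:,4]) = -82.2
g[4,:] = [-21, 6, -92, -60, -93]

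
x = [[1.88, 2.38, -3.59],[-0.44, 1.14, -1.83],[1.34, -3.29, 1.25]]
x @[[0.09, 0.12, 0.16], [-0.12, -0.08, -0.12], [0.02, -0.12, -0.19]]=[[-0.19, 0.47, 0.7], [-0.21, 0.08, 0.14], [0.54, 0.27, 0.37]]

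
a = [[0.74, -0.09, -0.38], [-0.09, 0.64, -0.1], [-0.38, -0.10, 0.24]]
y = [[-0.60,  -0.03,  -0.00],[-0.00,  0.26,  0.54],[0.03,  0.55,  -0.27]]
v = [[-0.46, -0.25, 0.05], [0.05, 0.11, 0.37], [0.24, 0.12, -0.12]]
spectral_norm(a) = 0.95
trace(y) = -0.61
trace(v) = -0.47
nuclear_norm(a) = 1.62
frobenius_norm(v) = 0.72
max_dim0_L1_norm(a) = 1.21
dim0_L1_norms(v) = [0.75, 0.48, 0.54]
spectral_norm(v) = 0.60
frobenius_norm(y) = 1.05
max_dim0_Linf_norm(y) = 0.6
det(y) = 0.22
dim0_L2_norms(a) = [0.84, 0.65, 0.46]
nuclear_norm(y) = 1.81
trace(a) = 1.62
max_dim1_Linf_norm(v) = 0.46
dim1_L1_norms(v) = [0.76, 0.53, 0.48]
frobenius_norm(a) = 1.16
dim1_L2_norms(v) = [0.53, 0.39, 0.29]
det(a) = 0.01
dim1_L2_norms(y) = [0.6, 0.6, 0.61]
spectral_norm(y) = 0.64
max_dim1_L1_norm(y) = 0.85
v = a @ y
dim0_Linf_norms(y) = [0.6, 0.55, 0.54]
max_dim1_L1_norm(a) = 1.21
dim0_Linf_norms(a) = [0.74, 0.64, 0.38]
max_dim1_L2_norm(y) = 0.61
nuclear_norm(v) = 1.00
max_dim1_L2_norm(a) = 0.84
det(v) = 0.00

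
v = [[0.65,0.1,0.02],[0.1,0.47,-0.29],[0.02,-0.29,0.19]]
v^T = [[0.65, 0.1, 0.02],[0.10, 0.47, -0.29],[0.02, -0.29, 0.19]]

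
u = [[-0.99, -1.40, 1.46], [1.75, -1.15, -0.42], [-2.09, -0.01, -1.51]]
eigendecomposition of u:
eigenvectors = [[0.65+0.00j, (0.65-0j), (0.01+0j)], [(-0.08-0.5j), (-0.08+0.5j), 0.72+0.00j], [-0.11+0.56j, -0.11-0.56j, 0.69+0.00j]]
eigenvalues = [(-1.06+2.35j), (-1.06-2.35j), (-1.54+0j)]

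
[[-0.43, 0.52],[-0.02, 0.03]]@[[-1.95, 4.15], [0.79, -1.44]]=[[1.25, -2.53], [0.06, -0.13]]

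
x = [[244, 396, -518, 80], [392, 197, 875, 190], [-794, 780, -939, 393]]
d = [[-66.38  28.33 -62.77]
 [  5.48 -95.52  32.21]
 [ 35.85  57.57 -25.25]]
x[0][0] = 244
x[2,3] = 393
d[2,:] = [35.85, 57.57, -25.25]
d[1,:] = [5.48, -95.52, 32.21]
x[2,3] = 393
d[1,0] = 5.48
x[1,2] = 875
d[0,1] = 28.33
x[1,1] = 197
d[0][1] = 28.33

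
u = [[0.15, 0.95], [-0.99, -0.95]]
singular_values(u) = [1.6, 0.5]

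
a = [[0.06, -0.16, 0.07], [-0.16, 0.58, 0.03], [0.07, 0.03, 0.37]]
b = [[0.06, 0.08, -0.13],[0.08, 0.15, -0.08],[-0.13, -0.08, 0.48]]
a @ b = [[-0.02, -0.02, 0.04],[0.03, 0.07, -0.01],[-0.04, -0.02, 0.17]]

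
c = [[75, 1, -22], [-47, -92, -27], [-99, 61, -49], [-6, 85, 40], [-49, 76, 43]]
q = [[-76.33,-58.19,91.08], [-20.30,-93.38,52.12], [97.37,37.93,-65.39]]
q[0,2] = 91.08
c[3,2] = 40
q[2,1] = 37.93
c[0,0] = 75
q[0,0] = -76.33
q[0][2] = 91.08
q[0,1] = -58.19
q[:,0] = [-76.33, -20.3, 97.37]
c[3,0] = -6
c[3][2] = 40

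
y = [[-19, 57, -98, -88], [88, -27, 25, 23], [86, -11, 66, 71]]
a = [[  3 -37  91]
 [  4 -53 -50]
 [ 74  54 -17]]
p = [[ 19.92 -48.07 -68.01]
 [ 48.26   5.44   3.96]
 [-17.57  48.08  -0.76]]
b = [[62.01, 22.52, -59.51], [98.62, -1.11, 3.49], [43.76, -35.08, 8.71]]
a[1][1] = -53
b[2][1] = -35.08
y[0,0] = -19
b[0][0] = 62.01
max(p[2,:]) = 48.08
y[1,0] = 88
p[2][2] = -0.76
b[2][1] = -35.08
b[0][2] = -59.51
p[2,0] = -17.57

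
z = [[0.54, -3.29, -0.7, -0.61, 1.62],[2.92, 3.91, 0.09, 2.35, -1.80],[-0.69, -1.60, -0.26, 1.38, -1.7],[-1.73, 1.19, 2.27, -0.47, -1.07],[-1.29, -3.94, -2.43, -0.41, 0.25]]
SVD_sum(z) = [[-0.96, -2.88, -0.94, -0.79, 0.88], [1.47, 4.41, 1.44, 1.20, -1.34], [-0.25, -0.74, -0.24, -0.2, 0.22], [0.37, 1.12, 0.37, 0.31, -0.34], [-1.29, -3.86, -1.26, -1.06, 1.17]] + [[0.67, -0.14, -0.60, 0.41, -0.0], [1.57, -0.33, -1.39, 0.95, -0.01], [0.33, -0.07, -0.29, 0.2, -0.00], [-1.94, 0.41, 1.73, -1.18, 0.01], [0.66, -0.14, -0.59, 0.4, -0.00]] + [[0.38,  0.21,  0.06,  -0.46,  0.77], [-0.2,  -0.11,  -0.03,  0.24,  -0.40], [-0.98,  -0.55,  -0.15,  1.18,  -1.98], [-0.34,  -0.19,  -0.05,  0.4,  -0.68], [-0.42,  -0.23,  -0.07,  0.50,  -0.85]] + [[0.43, -0.47, 0.78, 0.28, 0.02],[0.04, -0.05, 0.08, 0.03, 0.00],[0.24, -0.26, 0.43, 0.15, 0.01],[0.13, -0.14, 0.23, 0.08, 0.01],[-0.28, 0.31, -0.51, -0.18, -0.01]] + [[0.03, -0.01, -0.0, -0.05, -0.04], [0.04, -0.01, -0.0, -0.07, -0.05], [-0.03, 0.01, 0.00, 0.06, 0.05], [0.05, -0.01, -0.00, -0.09, -0.07], [0.04, -0.01, -0.0, -0.07, -0.06]]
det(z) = 29.31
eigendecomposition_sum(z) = [[0.01+0.00j,(-0.01+0j),(-0.01-0j),(0.01+0j),(-0.01+0j)], [0.23+0.00j,-0.32+0.00j,-0.61-0.00j,0.53+0.00j,-0.38+0.00j], [0.56+0.00j,-0.77+0.00j,-1.47-0.00j,1.28+0.00j,-0.93+0.00j], [(-0.31-0j),(0.42-0j),0.81+0.00j,-0.70-0.00j,0.51-0.00j], [(0.59+0j),(-0.8+0j),(-1.53-0j),1.33+0.00j,(-0.97+0j)]] + [[(-2.14-0j), -3.61+0.00j, (-2.13-0j), (-2.33+0j), 2.28+0.00j], [(1.26+0j), (2.12-0j), (1.25+0j), (1.37-0j), (-1.34-0j)], [0.92+0.00j, 1.56-0.00j, (0.92+0j), (1.01-0j), (-0.98-0j)], [(1.83+0j), 3.09-0.00j, 1.82+0.00j, (2-0j), (-1.95-0j)], [(-1.29-0j), (-2.18+0j), (-1.28-0j), (-1.41+0j), 1.37+0.00j]] + [[1.31+1.54j, 0.13+1.66j, 0.75-0.18j, (0.81+0.64j), -0.36-0.17j], [(0.72-1.2j), (1.06-0.46j), -0.28-0.45j, (0.24-0.67j), -0.03+0.28j], [-1.08+0.96j, (-1.19+0.12j), (0.14+0.53j), -0.44+0.59j, (0.11-0.26j)], [-1.57+0.09j, -1.09-0.70j, -0.24+0.55j, (-0.77+0.2j), (0.27-0.15j)], [-0.24+0.53j, (-0.42+0.24j), 0.14+0.17j, -0.07+0.29j, (-0-0.11j)]] + [[1.31-1.54j, (0.13-1.66j), (0.75+0.18j), 0.81-0.64j, -0.36+0.17j],[(0.72+1.2j), 1.06+0.46j, (-0.28+0.45j), 0.24+0.67j, -0.03-0.28j],[(-1.08-0.96j), (-1.19-0.12j), (0.14-0.53j), (-0.44-0.59j), (0.11+0.26j)],[(-1.57-0.09j), (-1.09+0.7j), -0.24-0.55j, (-0.77-0.2j), 0.27+0.15j],[-0.24-0.53j, (-0.42-0.24j), (0.14-0.17j), (-0.07-0.29j), -0.00+0.11j]] + [[0.05+0.00j,0.06-0.00j,(-0.05+0j),(0.1+0j),0.08-0.00j], [(-0.01-0j),(-0.02+0j),(0.01-0j),(-0.03-0j),(-0.02+0j)], [-0.01-0.00j,(-0.01+0j),0.01-0.00j,(-0.02-0j),(-0.02+0j)], [-0.12-0.00j,-0.15+0.00j,(0.12-0j),-0.22-0.00j,-0.18+0.00j], [-0.10-0.00j,-0.13+0.00j,0.11-0.00j,-0.20-0.00j,(-0.16+0j)]]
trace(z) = 3.97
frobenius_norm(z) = 9.45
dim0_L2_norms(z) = [3.74, 6.75, 3.41, 2.86, 3.16]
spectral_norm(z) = 7.85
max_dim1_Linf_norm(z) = 3.94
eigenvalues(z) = [(-3.45+0j), (4.27+0j), (1.74+1.7j), (1.74-1.7j), (-0.33+0j)]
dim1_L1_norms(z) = [6.76, 11.07, 5.63, 6.73, 8.32]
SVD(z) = [[0.43, 0.25, 0.32, -0.74, 0.32], [-0.66, 0.58, -0.16, -0.07, 0.44], [0.11, 0.12, -0.82, -0.41, -0.37], [-0.17, -0.72, -0.28, -0.22, 0.57], [0.58, 0.25, -0.35, 0.49, 0.5]] @ diag([7.848584038231838, 3.987501601672057, 3.1306173218509037, 1.4107153382500366, 0.21207779239795152]) @ [[-0.28, -0.85, -0.28, -0.23, 0.26], [0.67, -0.14, -0.60, 0.41, -0.0], [0.38, 0.21, 0.06, -0.46, 0.77], [-0.41, 0.45, -0.75, -0.26, -0.02], [0.39, -0.11, -0.01, -0.71, -0.58]]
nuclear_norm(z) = 16.59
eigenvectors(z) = [[-0.01+0.00j, 0.62+0.00j, (0.61+0j), 0.61-0.00j, (-0.31+0j)], [-0.26+0.00j, (-0.36+0j), (-0.14-0.4j), -0.14+0.40j, 0.08+0.00j], [(-0.63+0j), (-0.27+0j), 0.01+0.44j, (0.01-0.44j), 0.06+0.00j], [0.34+0.00j, -0.53+0.00j, (-0.29+0.38j), (-0.29-0.38j), 0.71+0.00j], [-0.65+0.00j, 0.37+0.00j, (0.07+0.16j), 0.07-0.16j, 0.63+0.00j]]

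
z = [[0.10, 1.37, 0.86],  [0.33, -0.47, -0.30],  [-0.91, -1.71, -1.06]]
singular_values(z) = [2.73, 0.67, 0.0]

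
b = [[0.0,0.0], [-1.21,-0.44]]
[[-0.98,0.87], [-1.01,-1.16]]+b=[[-0.98, 0.87], [-2.22, -1.6]]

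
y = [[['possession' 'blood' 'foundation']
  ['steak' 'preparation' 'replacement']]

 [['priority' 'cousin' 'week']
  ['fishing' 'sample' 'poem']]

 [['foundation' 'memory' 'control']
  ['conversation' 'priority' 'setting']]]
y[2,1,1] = 'priority'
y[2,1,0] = 'conversation'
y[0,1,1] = 'preparation'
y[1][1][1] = 'sample'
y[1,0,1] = 'cousin'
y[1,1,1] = 'sample'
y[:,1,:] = [['steak', 'preparation', 'replacement'], ['fishing', 'sample', 'poem'], ['conversation', 'priority', 'setting']]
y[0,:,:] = [['possession', 'blood', 'foundation'], ['steak', 'preparation', 'replacement']]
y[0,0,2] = 'foundation'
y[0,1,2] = 'replacement'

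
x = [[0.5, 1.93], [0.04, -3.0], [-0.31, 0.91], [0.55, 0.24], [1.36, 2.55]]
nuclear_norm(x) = 5.84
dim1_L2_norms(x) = [1.99, 3.0, 0.96, 0.6, 2.89]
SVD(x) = [[0.43, 0.05], [-0.64, 0.56], [0.18, -0.4], [0.08, 0.39], [0.61, 0.61]] @ diag([4.587748536643533, 1.251184784324494]) @ [[0.22, 0.98], [0.98, -0.22]]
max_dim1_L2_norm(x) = 3.0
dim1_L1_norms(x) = [2.43, 3.04, 1.22, 0.79, 3.91]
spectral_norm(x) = 4.59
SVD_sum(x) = [[0.44, 1.94], [-0.64, -2.85], [0.18, 0.80], [0.08, 0.35], [0.61, 2.72]] + [[0.06, -0.01],[0.68, -0.15],[-0.49, 0.11],[0.47, -0.11],[0.75, -0.17]]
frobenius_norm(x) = 4.76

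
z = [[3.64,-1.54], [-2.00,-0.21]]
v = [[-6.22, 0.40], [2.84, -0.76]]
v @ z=[[-23.44,9.49], [11.86,-4.21]]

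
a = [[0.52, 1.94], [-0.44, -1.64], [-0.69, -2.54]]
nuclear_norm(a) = 3.73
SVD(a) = [[-0.54, 0.57], [0.46, -0.42], [0.71, 0.71]] @ diag([3.7208685695513966, 0.006090002015282839]) @ [[-0.26, -0.97], [-0.97, 0.26]]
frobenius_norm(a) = 3.72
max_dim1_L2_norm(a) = 2.63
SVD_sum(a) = [[0.52, 1.94],[-0.44, -1.64],[-0.69, -2.54]] + [[-0.00, 0.0], [0.0, -0.0], [-0.0, 0.0]]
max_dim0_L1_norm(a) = 6.12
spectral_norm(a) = 3.72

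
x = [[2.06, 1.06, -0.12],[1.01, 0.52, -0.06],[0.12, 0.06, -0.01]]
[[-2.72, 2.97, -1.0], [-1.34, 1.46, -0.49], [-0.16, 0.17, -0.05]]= x @ [[-1.11, 2.3, 0.33], [-0.21, -1.48, -1.64], [1.78, 1.63, -0.52]]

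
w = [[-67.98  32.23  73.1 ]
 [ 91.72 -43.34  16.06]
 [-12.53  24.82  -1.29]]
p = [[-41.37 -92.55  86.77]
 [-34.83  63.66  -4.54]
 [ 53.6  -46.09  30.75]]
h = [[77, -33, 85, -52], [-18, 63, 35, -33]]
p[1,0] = -34.83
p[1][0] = -34.83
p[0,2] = 86.77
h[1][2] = 35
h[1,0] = -18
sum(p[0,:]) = -47.14999999999999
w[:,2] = [73.1, 16.06, -1.29]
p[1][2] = -4.54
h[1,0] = -18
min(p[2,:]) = -46.09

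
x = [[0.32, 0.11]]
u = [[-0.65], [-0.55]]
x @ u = [[-0.27]]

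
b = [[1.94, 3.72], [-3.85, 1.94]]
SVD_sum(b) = [[0.98, -0.24], [-4.08, 0.98]] + [[0.96, 3.96], [0.23, 0.96]]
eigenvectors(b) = [[-0.7j, 0.7j], [(0.71+0j), (0.71-0j)]]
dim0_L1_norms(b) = [5.79, 5.66]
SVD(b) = [[-0.23, 0.97], [0.97, 0.23]] @ diag([4.318213490997131, 4.18821349099713]) @ [[-0.97,0.23],  [0.23,0.97]]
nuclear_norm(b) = 8.51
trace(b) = 3.88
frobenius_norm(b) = 6.02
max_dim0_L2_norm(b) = 4.31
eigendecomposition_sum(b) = [[0.97+1.89j, 1.86-0.95j], [-1.93+0.99j, (0.97+1.89j)]] + [[(0.97-1.89j),  (1.86+0.95j)], [(-1.93-0.99j),  0.97-1.89j]]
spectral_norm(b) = 4.32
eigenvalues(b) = [(1.94+3.78j), (1.94-3.78j)]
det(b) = 18.09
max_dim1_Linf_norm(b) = 3.85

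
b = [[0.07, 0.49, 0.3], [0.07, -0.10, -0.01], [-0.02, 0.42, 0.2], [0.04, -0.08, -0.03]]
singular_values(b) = [0.75, 0.12, 0.01]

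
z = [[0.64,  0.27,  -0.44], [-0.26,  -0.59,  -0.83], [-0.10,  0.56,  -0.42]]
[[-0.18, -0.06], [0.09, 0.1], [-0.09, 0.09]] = z @ [[-0.18, -0.19], [-0.15, 0.05], [0.06, -0.1]]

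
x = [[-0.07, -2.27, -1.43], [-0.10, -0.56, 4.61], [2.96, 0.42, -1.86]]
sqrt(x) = [[(1.12+0.32j), (-0.8+0.27j), -0.60-0.40j], [(0.13+0.95j), 1.02+0.81j, 1.51-1.19j], [0.98-0.67j, 0.06-0.57j, (0.54+0.84j)]]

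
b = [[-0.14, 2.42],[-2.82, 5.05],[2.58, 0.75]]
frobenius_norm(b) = 6.82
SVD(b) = [[-0.36,-0.36], [-0.93,0.05], [0.09,-0.93]] @ diag([6.212349421563669, 2.8207294560800324]) @ [[0.47, -0.88], [-0.88, -0.47]]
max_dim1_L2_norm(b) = 5.78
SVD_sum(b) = [[-1.03, 1.95], [-2.7, 5.11], [0.25, -0.48]] + [[0.89, 0.47], [-0.12, -0.06], [2.33, 1.23]]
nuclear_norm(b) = 9.03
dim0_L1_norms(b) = [5.54, 8.22]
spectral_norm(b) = 6.21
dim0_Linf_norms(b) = [2.82, 5.05]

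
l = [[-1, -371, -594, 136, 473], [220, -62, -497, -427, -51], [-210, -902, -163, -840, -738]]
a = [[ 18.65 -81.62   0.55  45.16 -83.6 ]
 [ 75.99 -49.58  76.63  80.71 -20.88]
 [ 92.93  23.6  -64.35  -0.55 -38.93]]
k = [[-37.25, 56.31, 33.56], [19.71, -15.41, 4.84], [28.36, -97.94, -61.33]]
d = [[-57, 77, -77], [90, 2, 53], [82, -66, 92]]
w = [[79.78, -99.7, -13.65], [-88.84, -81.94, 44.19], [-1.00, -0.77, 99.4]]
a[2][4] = -38.93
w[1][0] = -88.84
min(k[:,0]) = -37.25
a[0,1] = -81.62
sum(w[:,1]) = -182.41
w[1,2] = 44.19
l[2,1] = -902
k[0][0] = -37.25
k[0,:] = [-37.25, 56.31, 33.56]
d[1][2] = 53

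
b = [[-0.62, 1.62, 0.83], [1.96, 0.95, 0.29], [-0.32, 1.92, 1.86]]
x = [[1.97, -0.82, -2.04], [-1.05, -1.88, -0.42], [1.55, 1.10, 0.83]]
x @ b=[[-2.18, -1.50, -2.40],[-2.9, -4.29, -2.2],[0.93, 5.15, 3.15]]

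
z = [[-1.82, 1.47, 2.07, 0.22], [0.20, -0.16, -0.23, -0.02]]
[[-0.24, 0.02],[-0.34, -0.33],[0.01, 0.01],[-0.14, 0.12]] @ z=[[0.44, -0.36, -0.50, -0.05],  [0.55, -0.45, -0.63, -0.07],  [-0.02, 0.01, 0.02, 0.00],  [0.28, -0.22, -0.32, -0.03]]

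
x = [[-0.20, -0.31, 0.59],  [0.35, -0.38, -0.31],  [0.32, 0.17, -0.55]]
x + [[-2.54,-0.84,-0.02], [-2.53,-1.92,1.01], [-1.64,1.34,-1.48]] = [[-2.74,-1.15,0.57], [-2.18,-2.30,0.70], [-1.32,1.51,-2.03]]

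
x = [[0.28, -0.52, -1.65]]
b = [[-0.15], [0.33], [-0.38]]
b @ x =[[-0.04, 0.08, 0.25], [0.09, -0.17, -0.54], [-0.11, 0.2, 0.63]]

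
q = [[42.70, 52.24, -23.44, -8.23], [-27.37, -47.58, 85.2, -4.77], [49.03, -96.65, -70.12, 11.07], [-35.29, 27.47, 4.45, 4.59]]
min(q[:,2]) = -70.12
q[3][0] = -35.29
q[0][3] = -8.23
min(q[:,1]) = -96.65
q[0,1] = 52.24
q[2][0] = 49.03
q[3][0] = -35.29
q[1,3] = -4.77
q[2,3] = 11.07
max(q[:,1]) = 52.24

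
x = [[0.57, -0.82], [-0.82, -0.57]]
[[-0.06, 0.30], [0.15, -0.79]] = x @ [[-0.16, 0.82],[-0.04, 0.2]]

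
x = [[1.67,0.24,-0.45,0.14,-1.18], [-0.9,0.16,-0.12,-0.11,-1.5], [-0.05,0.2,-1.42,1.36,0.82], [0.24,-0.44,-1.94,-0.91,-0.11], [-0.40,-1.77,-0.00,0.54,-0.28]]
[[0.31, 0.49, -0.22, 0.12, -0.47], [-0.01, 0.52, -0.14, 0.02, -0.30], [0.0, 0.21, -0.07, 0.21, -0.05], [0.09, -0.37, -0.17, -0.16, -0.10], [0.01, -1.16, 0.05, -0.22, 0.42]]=x @[[0.13, -0.02, -0.03, 0.02, -0.07], [-0.02, 0.75, -0.04, 0.16, -0.26], [-0.03, -0.04, 0.09, -0.01, 0.10], [0.02, 0.16, -0.01, 0.13, -0.02], [-0.07, -0.26, 0.1, -0.02, 0.21]]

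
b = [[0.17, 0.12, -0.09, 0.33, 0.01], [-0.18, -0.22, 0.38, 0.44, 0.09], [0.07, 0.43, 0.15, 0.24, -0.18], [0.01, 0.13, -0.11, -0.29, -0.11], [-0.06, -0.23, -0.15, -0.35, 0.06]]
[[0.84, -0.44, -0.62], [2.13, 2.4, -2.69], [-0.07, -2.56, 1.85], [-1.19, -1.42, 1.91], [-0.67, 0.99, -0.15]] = b @ [[-0.10,-4.02,4.36], [-4.0,-4.58,2.84], [-0.46,-1.27,2.75], [4.05,1.96,-4.24], [-4.18,3.26,-5.15]]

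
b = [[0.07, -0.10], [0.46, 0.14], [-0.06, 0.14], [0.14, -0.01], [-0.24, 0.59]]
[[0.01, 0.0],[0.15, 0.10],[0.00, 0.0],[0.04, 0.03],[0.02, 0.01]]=b@[[0.29, 0.19], [0.15, 0.10]]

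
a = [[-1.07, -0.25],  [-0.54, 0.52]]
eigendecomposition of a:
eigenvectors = [[-0.95, 0.15],[-0.31, -0.99]]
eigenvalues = [-1.15, 0.6]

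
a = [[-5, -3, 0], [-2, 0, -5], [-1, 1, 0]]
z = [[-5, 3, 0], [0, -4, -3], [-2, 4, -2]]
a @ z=[[25, -3, 9], [20, -26, 10], [5, -7, -3]]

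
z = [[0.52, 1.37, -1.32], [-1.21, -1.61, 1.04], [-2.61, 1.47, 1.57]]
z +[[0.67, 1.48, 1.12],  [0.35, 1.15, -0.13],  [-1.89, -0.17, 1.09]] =[[1.19,2.85,-0.2], [-0.86,-0.46,0.91], [-4.50,1.30,2.66]]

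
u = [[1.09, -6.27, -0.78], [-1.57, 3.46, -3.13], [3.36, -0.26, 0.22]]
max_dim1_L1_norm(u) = 8.16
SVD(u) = [[-0.81, 0.51, -0.29], [0.56, 0.52, -0.65], [-0.18, -0.69, -0.7]] @ diag([7.531140716532866, 3.5766880333562177, 2.6902829256097416]) @ [[-0.31, 0.94, -0.15], [-0.72, -0.34, -0.61], [-0.62, -0.08, 0.78]]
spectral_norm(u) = 7.53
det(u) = 72.47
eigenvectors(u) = [[(-0.66+0j), 0.67+0.00j, 0.67-0.00j], [0.65+0.00j, (0.25-0.25j), (0.25+0.25j)], [(-0.36+0j), (-0.22-0.61j), -0.22+0.61j]]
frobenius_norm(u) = 8.76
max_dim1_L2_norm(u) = 6.41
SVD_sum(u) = [[1.91, -5.72, 0.94], [-1.32, 3.95, -0.65], [0.41, -1.24, 0.2]] + [[-1.31,-0.62,-1.1], [-1.33,-0.63,-1.12], [1.77,0.84,1.49]] + [[0.49, 0.06, -0.62],  [1.08, 0.14, -1.36],  [1.18, 0.15, -1.48]]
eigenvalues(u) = [(6.81+0j), (-1.02+3.1j), (-1.02-3.1j)]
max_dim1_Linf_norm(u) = 6.27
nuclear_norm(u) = 13.80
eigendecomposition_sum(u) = [[2.04+0.00j,(-3.95+0j),(1.63-0j)], [(-2-0j),3.87+0.00j,(-1.6+0j)], [1.12+0.00j,(-2.17+0j),(0.9-0j)]] + [[(-0.48+1.05j), -1.16+0.61j, (-1.21-0.81j)], [0.22+0.58j, -0.21+0.67j, -0.76+0.15j], [1.12+0.09j, (0.95+0.86j), (-0.34+1.38j)]] + [[(-0.48-1.05j),-1.16-0.61j,(-1.21+0.81j)], [(0.22-0.58j),-0.21-0.67j,(-0.76-0.15j)], [(1.12-0.09j),0.95-0.86j,-0.34-1.38j]]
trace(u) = 4.77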